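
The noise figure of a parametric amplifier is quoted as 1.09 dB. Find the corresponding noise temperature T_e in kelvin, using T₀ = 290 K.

82.7 K

F = 10^(1.09/10) = 1.28529
T_e = (F − 1)·T₀ = (1.28529 − 1) × 290 = 82.7 K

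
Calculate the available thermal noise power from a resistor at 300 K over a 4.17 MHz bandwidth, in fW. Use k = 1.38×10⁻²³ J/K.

17.3 fW

P_n = kTB = 1.38×10⁻²³ × 300 × 4.17×10⁶ = 1.73×10⁻¹⁴ W = 17.3 fW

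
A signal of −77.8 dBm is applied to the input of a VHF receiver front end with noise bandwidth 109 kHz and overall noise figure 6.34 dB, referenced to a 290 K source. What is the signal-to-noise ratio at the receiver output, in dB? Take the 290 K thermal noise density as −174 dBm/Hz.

39.5 dB

Noise floor: N = −174 + 10 log₁₀(B) + NF
10 log₁₀(1.09×10⁵) = 50.37 dB
N = −174 + 50.37 + 6.34 = −117.29 dBm
SNR = P_sig − N = −77.8 − (−117.29) = 39.49 dB → 39.5 dB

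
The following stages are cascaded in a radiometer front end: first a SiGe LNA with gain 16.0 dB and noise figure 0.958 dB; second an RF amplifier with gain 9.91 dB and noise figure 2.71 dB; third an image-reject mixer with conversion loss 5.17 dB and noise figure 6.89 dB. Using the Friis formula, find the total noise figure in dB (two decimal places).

Convert to linear (a loss of L dB is a gain of −L dB): F_i = 10^(NF_i/10), G_i = 10^(G_i,dB/10)
  Stage 1: F_1 = 10^(0.958/10) = 1.247, G_1 = 10^(16.0/10) = 39.81
  Stage 2: F_2 = 10^(2.71/10) = 1.866, G_2 = 10^(9.91/10) = 9.795
  Stage 3: F_3 = 10^(6.89/10) = 4.887, G_3 = 10^(−5.17/10) = 0.3041
Friis cascade:
  F = 1.247 + (1.866 − 1)/39.81 + (4.887 − 1)/389.9 = 1.279
NF = 10 log₁₀(1.279) = 1.07 dB

1.07 dB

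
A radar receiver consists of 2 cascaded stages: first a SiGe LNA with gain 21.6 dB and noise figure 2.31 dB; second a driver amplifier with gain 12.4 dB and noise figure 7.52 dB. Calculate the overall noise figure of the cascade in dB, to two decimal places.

2.39 dB

Convert to linear (a loss of L dB is a gain of −L dB): F_i = 10^(NF_i/10), G_i = 10^(G_i,dB/10)
  Stage 1: F_1 = 10^(2.31/10) = 1.702, G_1 = 10^(21.6/10) = 144.5
  Stage 2: F_2 = 10^(7.52/10) = 5.649, G_2 = 10^(12.4/10) = 17.38
Friis cascade:
  F = 1.702 + (5.649 − 1)/144.5 = 1.734
NF = 10 log₁₀(1.734) = 2.39 dB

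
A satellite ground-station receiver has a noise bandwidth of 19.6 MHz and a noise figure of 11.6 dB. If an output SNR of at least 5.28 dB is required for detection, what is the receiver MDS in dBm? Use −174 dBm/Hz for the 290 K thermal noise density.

Sensitivity = −174 + 10 log₁₀(B) + NF + SNR_min
= −174 + 72.92 + 11.6 + 5.28
= −84.20 dBm → −84.2 dBm

−84.2 dBm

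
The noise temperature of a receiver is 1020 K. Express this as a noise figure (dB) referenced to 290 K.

F = 1 + T_e/T₀ = 1 + 1020/290 = 4.51724
NF = 10 log₁₀(4.51724) = 6.55 dB

6.55 dB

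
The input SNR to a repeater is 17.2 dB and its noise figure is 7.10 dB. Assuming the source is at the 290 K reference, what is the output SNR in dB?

10.10 dB

By definition F = SNR_in/SNR_out, so in dB: SNR_out = SNR_in − NF
SNR_out = 17.2 − 7.10 = 10.10 dB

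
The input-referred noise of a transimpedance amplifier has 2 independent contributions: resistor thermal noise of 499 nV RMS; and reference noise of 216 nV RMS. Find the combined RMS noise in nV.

544 nV

Uncorrelated sources add in power (mean-square): V_tot = √(ΣV_i²)
V_tot = √[(4.99×10⁻⁷)² + (2.16×10⁻⁷)²] = 5.44×10⁻⁷ V = 544 nV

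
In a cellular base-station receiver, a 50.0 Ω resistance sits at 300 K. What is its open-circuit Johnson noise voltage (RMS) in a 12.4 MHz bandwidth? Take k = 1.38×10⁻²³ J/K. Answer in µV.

V_n = √(4kTRB)
4kTRB = 4 × 1.38×10⁻²³ × 300 × 5.00×10¹ × 1.24×10⁷ = 1.03×10⁻¹¹ V²
V_n = √(1.03×10⁻¹¹) = 3.20×10⁻⁶ V = 3.20 µV

3.20 µV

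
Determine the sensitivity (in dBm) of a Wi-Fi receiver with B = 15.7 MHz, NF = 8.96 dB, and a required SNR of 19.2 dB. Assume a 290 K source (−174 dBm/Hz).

−73.9 dBm

Sensitivity = −174 + 10 log₁₀(B) + NF + SNR_min
= −174 + 71.96 + 8.96 + 19.2
= −73.88 dBm → −73.9 dBm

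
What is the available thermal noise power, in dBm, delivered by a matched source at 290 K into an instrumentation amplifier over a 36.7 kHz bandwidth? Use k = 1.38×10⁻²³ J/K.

P_n = kTB = 1.38×10⁻²³ × 290 × 3.67×10⁴ = 1.47×10⁻¹⁶ W
In dBm: 10 log₁₀(1.47×10⁻¹⁶ / 10⁻³) = −128.3 dBm

−128.3 dBm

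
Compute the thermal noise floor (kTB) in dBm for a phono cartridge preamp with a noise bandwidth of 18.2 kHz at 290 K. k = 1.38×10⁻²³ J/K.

P_n = kTB = 1.38×10⁻²³ × 290 × 1.82×10⁴ = 7.28×10⁻¹⁷ W
In dBm: 10 log₁₀(7.28×10⁻¹⁷ / 10⁻³) = −131.4 dBm

−131.4 dBm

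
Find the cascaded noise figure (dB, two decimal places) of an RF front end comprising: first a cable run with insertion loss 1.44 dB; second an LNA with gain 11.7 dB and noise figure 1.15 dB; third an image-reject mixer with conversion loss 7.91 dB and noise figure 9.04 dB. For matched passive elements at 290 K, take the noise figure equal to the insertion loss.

3.94 dB

Convert to linear (a loss of L dB is a gain of −L dB): F_i = 10^(NF_i/10), G_i = 10^(G_i,dB/10)
  Stage 1: F_1 = 10^(1.44/10) = 1.393, G_1 = 10^(−1.44/10) = 0.7178
  Stage 2: F_2 = 10^(1.15/10) = 1.303, G_2 = 10^(11.7/10) = 14.79
  Stage 3: F_3 = 10^(9.04/10) = 8.017, G_3 = 10^(−7.91/10) = 0.1618
Friis cascade:
  F = 1.393 + (1.303 − 1)/0.7178 + (8.017 − 1)/10.62 = 2.476
NF = 10 log₁₀(2.476) = 3.94 dB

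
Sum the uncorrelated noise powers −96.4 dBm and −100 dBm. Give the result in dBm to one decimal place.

−94.8 dBm

Convert to linear, add, convert back:
P₁ = 2.29×10⁻¹³ W, P₂ = 1.00×10⁻¹³ W
P_tot = 3.29×10⁻¹³ W → 10 log₁₀(P_tot / 10⁻³) = −94.8 dBm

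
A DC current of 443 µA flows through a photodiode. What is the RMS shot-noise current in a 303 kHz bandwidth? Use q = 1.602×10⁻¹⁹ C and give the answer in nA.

I_n = √(2qI·B)
2qI·B = 2 × 1.602×10⁻¹⁹ × 4.43×10⁻⁴ × 3.03×10⁵ = 4.30×10⁻¹⁷ A²
I_n = √(4.30×10⁻¹⁷) = 6.56×10⁻⁹ A = 6.56 nA

6.56 nA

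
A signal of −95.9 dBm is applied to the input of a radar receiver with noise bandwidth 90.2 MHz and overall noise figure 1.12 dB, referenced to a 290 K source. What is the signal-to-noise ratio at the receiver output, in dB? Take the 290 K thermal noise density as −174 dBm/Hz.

−2.6 dB

Noise floor: N = −174 + 10 log₁₀(B) + NF
10 log₁₀(9.02×10⁷) = 79.55 dB
N = −174 + 79.55 + 1.12 = −93.33 dBm
SNR = P_sig − N = −95.9 − (−93.33) = −2.57 dB → −2.6 dB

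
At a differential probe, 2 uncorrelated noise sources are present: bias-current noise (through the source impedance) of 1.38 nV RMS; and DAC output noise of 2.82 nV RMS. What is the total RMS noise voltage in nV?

3.14 nV

Uncorrelated sources add in power (mean-square): V_tot = √(ΣV_i²)
V_tot = √[(1.38×10⁻⁹)² + (2.82×10⁻⁹)²] = 3.14×10⁻⁹ V = 3.14 nV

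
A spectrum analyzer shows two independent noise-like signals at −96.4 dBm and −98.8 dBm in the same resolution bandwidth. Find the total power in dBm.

−94.4 dBm

Convert to linear, add, convert back:
P₁ = 2.29×10⁻¹³ W, P₂ = 1.32×10⁻¹³ W
P_tot = 3.61×10⁻¹³ W → 10 log₁₀(P_tot / 10⁻³) = −94.4 dBm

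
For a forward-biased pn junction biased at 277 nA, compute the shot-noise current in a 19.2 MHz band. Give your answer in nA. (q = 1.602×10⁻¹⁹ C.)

I_n = √(2qI·B)
2qI·B = 2 × 1.602×10⁻¹⁹ × 2.77×10⁻⁷ × 1.92×10⁷ = 1.70×10⁻¹⁸ A²
I_n = √(1.70×10⁻¹⁸) = 1.31×10⁻⁹ A = 1.31 nA

1.31 nA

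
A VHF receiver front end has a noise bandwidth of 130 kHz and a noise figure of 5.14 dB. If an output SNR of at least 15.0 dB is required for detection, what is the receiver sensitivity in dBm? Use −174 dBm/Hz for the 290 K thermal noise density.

Sensitivity = −174 + 10 log₁₀(B) + NF + SNR_min
= −174 + 51.14 + 5.14 + 15.0
= −102.72 dBm → −102.7 dBm

−102.7 dBm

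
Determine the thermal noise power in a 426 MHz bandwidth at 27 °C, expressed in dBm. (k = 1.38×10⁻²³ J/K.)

T = 27 °C + 273.15 = 300.15 K
P_n = kTB = 1.38×10⁻²³ × 300.15 × 4.26×10⁸ = 1.76×10⁻¹² W
In dBm: 10 log₁₀(1.76×10⁻¹² / 10⁻³) = −87.5 dBm

−87.5 dBm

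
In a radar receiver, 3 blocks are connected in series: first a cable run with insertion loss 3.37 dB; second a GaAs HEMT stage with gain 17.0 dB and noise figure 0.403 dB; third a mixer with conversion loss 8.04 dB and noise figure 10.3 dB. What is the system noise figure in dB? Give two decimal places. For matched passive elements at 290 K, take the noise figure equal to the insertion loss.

4.48 dB

Convert to linear (a loss of L dB is a gain of −L dB): F_i = 10^(NF_i/10), G_i = 10^(G_i,dB/10)
  Stage 1: F_1 = 10^(3.37/10) = 2.173, G_1 = 10^(−3.37/10) = 0.4603
  Stage 2: F_2 = 10^(0.403/10) = 1.097, G_2 = 10^(17.0/10) = 50.12
  Stage 3: F_3 = 10^(10.3/10) = 10.72, G_3 = 10^(−8.04/10) = 0.1570
Friis cascade:
  F = 2.173 + (1.097 − 1)/0.4603 + (10.72 − 1)/23.07 = 2.805
NF = 10 log₁₀(2.805) = 4.48 dB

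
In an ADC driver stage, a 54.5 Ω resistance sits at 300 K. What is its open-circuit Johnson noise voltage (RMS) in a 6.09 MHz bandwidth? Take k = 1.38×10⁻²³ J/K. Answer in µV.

V_n = √(4kTRB)
4kTRB = 4 × 1.38×10⁻²³ × 300 × 5.45×10¹ × 6.09×10⁶ = 5.50×10⁻¹² V²
V_n = √(5.50×10⁻¹²) = 2.34×10⁻⁶ V = 2.34 µV

2.34 µV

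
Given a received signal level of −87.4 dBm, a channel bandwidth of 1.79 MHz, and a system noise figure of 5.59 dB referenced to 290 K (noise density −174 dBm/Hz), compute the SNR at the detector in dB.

18.5 dB

Noise floor: N = −174 + 10 log₁₀(B) + NF
10 log₁₀(1.79×10⁶) = 62.53 dB
N = −174 + 62.53 + 5.59 = −105.88 dBm
SNR = P_sig − N = −87.4 − (−105.88) = 18.48 dB → 18.5 dB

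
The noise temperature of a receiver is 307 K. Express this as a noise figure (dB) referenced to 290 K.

F = 1 + T_e/T₀ = 1 + 307/290 = 2.05862
NF = 10 log₁₀(2.05862) = 3.14 dB

3.14 dB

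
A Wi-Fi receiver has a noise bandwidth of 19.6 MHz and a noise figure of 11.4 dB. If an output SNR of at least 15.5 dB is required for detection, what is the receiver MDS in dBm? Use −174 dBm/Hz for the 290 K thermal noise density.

−74.2 dBm

Sensitivity = −174 + 10 log₁₀(B) + NF + SNR_min
= −174 + 72.92 + 11.4 + 15.5
= −74.18 dBm → −74.2 dBm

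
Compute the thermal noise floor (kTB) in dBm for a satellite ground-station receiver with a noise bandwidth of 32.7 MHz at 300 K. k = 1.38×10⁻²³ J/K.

−98.7 dBm

P_n = kTB = 1.38×10⁻²³ × 300 × 3.27×10⁷ = 1.35×10⁻¹³ W
In dBm: 10 log₁₀(1.35×10⁻¹³ / 10⁻³) = −98.7 dBm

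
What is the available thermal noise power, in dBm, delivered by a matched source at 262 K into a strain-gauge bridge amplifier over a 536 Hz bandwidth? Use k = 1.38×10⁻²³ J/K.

P_n = kTB = 1.38×10⁻²³ × 262 × 5.36×10² = 1.94×10⁻¹⁸ W
In dBm: 10 log₁₀(1.94×10⁻¹⁸ / 10⁻³) = −147.1 dBm

−147.1 dBm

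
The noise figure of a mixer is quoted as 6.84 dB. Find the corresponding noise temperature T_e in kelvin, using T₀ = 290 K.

1111 K

F = 10^(6.84/10) = 4.83059
T_e = (F − 1)·T₀ = (4.83059 − 1) × 290 = 1111 K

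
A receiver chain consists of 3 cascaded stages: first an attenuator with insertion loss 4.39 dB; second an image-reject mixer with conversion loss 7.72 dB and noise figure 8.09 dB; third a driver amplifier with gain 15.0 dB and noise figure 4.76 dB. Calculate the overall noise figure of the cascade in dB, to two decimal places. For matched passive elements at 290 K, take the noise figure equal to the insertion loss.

17.00 dB

Convert to linear (a loss of L dB is a gain of −L dB): F_i = 10^(NF_i/10), G_i = 10^(G_i,dB/10)
  Stage 1: F_1 = 10^(4.39/10) = 2.748, G_1 = 10^(−4.39/10) = 0.3639
  Stage 2: F_2 = 10^(8.09/10) = 6.442, G_2 = 10^(−7.72/10) = 0.1690
  Stage 3: F_3 = 10^(4.76/10) = 2.992, G_3 = 10^(15.0/10) = 31.62
Friis cascade:
  F = 2.748 + (6.442 − 1)/0.3639 + (2.992 − 1)/0.06152 = 50.09
NF = 10 log₁₀(50.09) = 17.00 dB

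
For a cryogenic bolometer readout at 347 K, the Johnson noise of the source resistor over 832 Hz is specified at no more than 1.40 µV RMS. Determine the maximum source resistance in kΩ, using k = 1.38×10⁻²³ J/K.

Johnson–Nyquist: V_n = √(4kTRB) ⇒ R = V_n² / (4kTB)
4kTB = 4 × 1.38×10⁻²³ × 347 × 8.32×10² = 1.59×10⁻¹⁷
R = (1.40×10⁻⁶)² / 1.59×10⁻¹⁷ = 1.23×10⁵ Ω = 123 kΩ

123 kΩ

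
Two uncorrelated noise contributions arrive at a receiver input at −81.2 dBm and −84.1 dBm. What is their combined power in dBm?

Convert to linear, add, convert back:
P₁ = 7.59×10⁻¹² W, P₂ = 3.89×10⁻¹² W
P_tot = 1.15×10⁻¹¹ W → 10 log₁₀(P_tot / 10⁻³) = −79.4 dBm

−79.4 dBm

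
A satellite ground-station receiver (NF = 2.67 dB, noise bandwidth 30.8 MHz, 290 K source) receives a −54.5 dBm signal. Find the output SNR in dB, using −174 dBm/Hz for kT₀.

41.9 dB

Noise floor: N = −174 + 10 log₁₀(B) + NF
10 log₁₀(3.08×10⁷) = 74.89 dB
N = −174 + 74.89 + 2.67 = −96.44 dBm
SNR = P_sig − N = −54.5 − (−96.44) = 41.94 dB → 41.9 dB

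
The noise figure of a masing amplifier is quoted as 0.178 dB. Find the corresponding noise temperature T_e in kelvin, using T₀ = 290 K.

12.1 K

F = 10^(0.178/10) = 1.04184
T_e = (F − 1)·T₀ = (1.04184 − 1) × 290 = 12.1 K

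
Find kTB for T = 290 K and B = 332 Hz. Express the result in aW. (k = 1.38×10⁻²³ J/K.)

P_n = kTB = 1.38×10⁻²³ × 290 × 3.32×10² = 1.33×10⁻¹⁸ W = 1.33 aW

1.33 aW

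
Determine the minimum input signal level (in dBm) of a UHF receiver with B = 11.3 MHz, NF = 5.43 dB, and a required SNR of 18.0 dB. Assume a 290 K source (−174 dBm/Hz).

−80.0 dBm

Sensitivity = −174 + 10 log₁₀(B) + NF + SNR_min
= −174 + 70.53 + 5.43 + 18.0
= −80.04 dBm → −80.0 dBm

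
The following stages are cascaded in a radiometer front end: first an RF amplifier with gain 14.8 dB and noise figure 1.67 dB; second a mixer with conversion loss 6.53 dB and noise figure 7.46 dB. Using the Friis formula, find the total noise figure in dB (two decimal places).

Convert to linear (a loss of L dB is a gain of −L dB): F_i = 10^(NF_i/10), G_i = 10^(G_i,dB/10)
  Stage 1: F_1 = 10^(1.67/10) = 1.469, G_1 = 10^(14.8/10) = 30.20
  Stage 2: F_2 = 10^(7.46/10) = 5.572, G_2 = 10^(−6.53/10) = 0.2223
Friis cascade:
  F = 1.469 + (5.572 − 1)/30.20 = 1.620
NF = 10 log₁₀(1.620) = 2.10 dB

2.10 dB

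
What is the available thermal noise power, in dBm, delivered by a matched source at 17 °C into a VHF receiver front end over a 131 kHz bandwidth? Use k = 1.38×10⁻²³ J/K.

−122.8 dBm

T = 17 °C + 273.15 = 290.15 K
P_n = kTB = 1.38×10⁻²³ × 290.15 × 1.31×10⁵ = 5.25×10⁻¹⁶ W
In dBm: 10 log₁₀(5.25×10⁻¹⁶ / 10⁻³) = −122.8 dBm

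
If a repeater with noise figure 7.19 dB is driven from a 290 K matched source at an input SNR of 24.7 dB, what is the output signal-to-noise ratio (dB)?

17.51 dB

By definition F = SNR_in/SNR_out, so in dB: SNR_out = SNR_in − NF
SNR_out = 24.7 − 7.19 = 17.51 dB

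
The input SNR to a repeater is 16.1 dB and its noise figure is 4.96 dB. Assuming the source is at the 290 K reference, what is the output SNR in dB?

By definition F = SNR_in/SNR_out, so in dB: SNR_out = SNR_in − NF
SNR_out = 16.1 − 4.96 = 11.14 dB

11.14 dB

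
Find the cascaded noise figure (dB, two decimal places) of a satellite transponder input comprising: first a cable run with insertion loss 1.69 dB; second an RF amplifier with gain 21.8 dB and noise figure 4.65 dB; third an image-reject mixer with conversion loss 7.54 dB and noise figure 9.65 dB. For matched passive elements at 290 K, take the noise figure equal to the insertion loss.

Convert to linear (a loss of L dB is a gain of −L dB): F_i = 10^(NF_i/10), G_i = 10^(G_i,dB/10)
  Stage 1: F_1 = 10^(1.69/10) = 1.476, G_1 = 10^(−1.69/10) = 0.6776
  Stage 2: F_2 = 10^(4.65/10) = 2.917, G_2 = 10^(21.8/10) = 151.4
  Stage 3: F_3 = 10^(9.65/10) = 9.226, G_3 = 10^(−7.54/10) = 0.1762
Friis cascade:
  F = 1.476 + (2.917 − 1)/0.6776 + (9.226 − 1)/102.6 = 4.385
NF = 10 log₁₀(4.385) = 6.42 dB

6.42 dB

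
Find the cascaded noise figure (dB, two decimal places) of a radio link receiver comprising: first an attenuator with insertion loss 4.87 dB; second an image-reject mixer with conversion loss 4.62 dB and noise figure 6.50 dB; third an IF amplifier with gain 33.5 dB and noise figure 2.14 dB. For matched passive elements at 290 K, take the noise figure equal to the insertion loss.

Convert to linear (a loss of L dB is a gain of −L dB): F_i = 10^(NF_i/10), G_i = 10^(G_i,dB/10)
  Stage 1: F_1 = 10^(4.87/10) = 3.069, G_1 = 10^(−4.87/10) = 0.3258
  Stage 2: F_2 = 10^(6.50/10) = 4.467, G_2 = 10^(−4.62/10) = 0.3451
  Stage 3: F_3 = 10^(2.14/10) = 1.637, G_3 = 10^(33.5/10) = 2239
Friis cascade:
  F = 3.069 + (4.467 − 1)/0.3258 + (1.637 − 1)/0.1125 = 19.37
NF = 10 log₁₀(19.37) = 12.87 dB

12.87 dB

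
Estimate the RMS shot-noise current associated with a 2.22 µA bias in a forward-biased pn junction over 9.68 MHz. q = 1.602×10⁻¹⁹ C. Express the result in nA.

I_n = √(2qI·B)
2qI·B = 2 × 1.602×10⁻¹⁹ × 2.22×10⁻⁶ × 9.68×10⁶ = 6.89×10⁻¹⁸ A²
I_n = √(6.89×10⁻¹⁸) = 2.62×10⁻⁹ A = 2.62 nA

2.62 nA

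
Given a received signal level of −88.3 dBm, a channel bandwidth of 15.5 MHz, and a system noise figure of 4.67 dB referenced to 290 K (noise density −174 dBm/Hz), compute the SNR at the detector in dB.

Noise floor: N = −174 + 10 log₁₀(B) + NF
10 log₁₀(1.55×10⁷) = 71.9 dB
N = −174 + 71.9 + 4.67 = −97.43 dBm
SNR = P_sig − N = −88.3 − (−97.43) = 9.13 dB → 9.1 dB

9.1 dB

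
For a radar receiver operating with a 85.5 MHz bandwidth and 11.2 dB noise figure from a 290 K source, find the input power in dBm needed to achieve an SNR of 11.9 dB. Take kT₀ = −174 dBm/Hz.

−71.6 dBm

Sensitivity = −174 + 10 log₁₀(B) + NF + SNR_min
= −174 + 79.32 + 11.2 + 11.9
= −71.58 dBm → −71.6 dBm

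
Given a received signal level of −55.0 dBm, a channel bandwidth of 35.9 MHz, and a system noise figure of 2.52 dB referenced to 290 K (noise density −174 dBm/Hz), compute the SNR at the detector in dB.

40.9 dB

Noise floor: N = −174 + 10 log₁₀(B) + NF
10 log₁₀(3.59×10⁷) = 75.55 dB
N = −174 + 75.55 + 2.52 = −95.93 dBm
SNR = P_sig − N = −55.0 − (−95.93) = 40.93 dB → 40.9 dB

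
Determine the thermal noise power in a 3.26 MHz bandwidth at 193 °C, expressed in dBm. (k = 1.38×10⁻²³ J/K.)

−106.8 dBm

T = 193 °C + 273.15 = 466.15 K
P_n = kTB = 1.38×10⁻²³ × 466.15 × 3.26×10⁶ = 2.10×10⁻¹⁴ W
In dBm: 10 log₁₀(2.10×10⁻¹⁴ / 10⁻³) = −106.8 dBm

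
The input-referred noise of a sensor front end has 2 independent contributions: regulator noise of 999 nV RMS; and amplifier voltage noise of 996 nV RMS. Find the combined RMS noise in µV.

Uncorrelated sources add in power (mean-square): V_tot = √(ΣV_i²)
V_tot = √[(9.99×10⁻⁷)² + (9.96×10⁻⁷)²] = 1.41×10⁻⁶ V = 1.41 µV

1.41 µV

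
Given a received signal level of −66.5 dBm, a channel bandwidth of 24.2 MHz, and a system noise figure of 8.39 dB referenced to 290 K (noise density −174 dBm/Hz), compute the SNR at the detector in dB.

25.3 dB

Noise floor: N = −174 + 10 log₁₀(B) + NF
10 log₁₀(2.42×10⁷) = 73.84 dB
N = −174 + 73.84 + 8.39 = −91.77 dBm
SNR = P_sig − N = −66.5 − (−91.77) = 25.27 dB → 25.3 dB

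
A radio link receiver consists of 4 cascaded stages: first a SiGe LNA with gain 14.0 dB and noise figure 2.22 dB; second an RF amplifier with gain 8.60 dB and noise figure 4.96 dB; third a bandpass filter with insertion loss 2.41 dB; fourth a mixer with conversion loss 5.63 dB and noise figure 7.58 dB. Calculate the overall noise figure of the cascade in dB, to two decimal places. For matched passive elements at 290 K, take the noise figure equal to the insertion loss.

2.56 dB

Convert to linear (a loss of L dB is a gain of −L dB): F_i = 10^(NF_i/10), G_i = 10^(G_i,dB/10)
  Stage 1: F_1 = 10^(2.22/10) = 1.667, G_1 = 10^(14.0/10) = 25.12
  Stage 2: F_2 = 10^(4.96/10) = 3.133, G_2 = 10^(8.60/10) = 7.244
  Stage 3: F_3 = 10^(2.41/10) = 1.742, G_3 = 10^(−2.41/10) = 0.5741
  Stage 4: F_4 = 10^(7.58/10) = 5.728, G_4 = 10^(−5.63/10) = 0.2735
Friis cascade:
  F = 1.667 + (3.133 − 1)/25.12 + (1.742 − 1)/182.0 + (5.728 − 1)/104.5 = 1.802
NF = 10 log₁₀(1.802) = 2.56 dB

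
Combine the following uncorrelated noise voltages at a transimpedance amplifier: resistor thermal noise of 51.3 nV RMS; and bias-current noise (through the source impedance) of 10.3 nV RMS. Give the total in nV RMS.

Uncorrelated sources add in power (mean-square): V_tot = √(ΣV_i²)
V_tot = √[(5.13×10⁻⁸)² + (1.03×10⁻⁸)²] = 5.23×10⁻⁸ V = 52.3 nV

52.3 nV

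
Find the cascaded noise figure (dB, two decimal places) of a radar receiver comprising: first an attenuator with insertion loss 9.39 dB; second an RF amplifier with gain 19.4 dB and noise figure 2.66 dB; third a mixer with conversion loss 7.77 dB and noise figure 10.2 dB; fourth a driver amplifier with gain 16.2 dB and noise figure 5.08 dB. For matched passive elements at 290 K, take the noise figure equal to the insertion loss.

Convert to linear (a loss of L dB is a gain of −L dB): F_i = 10^(NF_i/10), G_i = 10^(G_i,dB/10)
  Stage 1: F_1 = 10^(9.39/10) = 8.690, G_1 = 10^(−9.39/10) = 0.1151
  Stage 2: F_2 = 10^(2.66/10) = 1.845, G_2 = 10^(19.4/10) = 87.10
  Stage 3: F_3 = 10^(10.2/10) = 10.47, G_3 = 10^(−7.77/10) = 0.1671
  Stage 4: F_4 = 10^(5.08/10) = 3.221, G_4 = 10^(16.2/10) = 41.69
Friis cascade:
  F = 8.690 + (1.845 − 1)/0.1151 + (10.47 − 1)/10.02 + (3.221 − 1)/1.675 = 18.30
NF = 10 log₁₀(18.30) = 12.63 dB

12.63 dB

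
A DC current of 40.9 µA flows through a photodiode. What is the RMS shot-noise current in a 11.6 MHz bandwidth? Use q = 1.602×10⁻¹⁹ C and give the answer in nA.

12.3 nA

I_n = √(2qI·B)
2qI·B = 2 × 1.602×10⁻¹⁹ × 4.09×10⁻⁵ × 1.16×10⁷ = 1.52×10⁻¹⁶ A²
I_n = √(1.52×10⁻¹⁶) = 1.23×10⁻⁸ A = 12.3 nA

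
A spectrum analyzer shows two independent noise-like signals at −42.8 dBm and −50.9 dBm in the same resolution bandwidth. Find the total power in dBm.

−42.2 dBm

Convert to linear, add, convert back:
P₁ = 5.25×10⁻⁸ W, P₂ = 8.13×10⁻⁹ W
P_tot = 6.06×10⁻⁸ W → 10 log₁₀(P_tot / 10⁻³) = −42.2 dBm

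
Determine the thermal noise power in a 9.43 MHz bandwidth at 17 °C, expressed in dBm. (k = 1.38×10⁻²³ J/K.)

−104.2 dBm

T = 17 °C + 273.15 = 290.15 K
P_n = kTB = 1.38×10⁻²³ × 290.15 × 9.43×10⁶ = 3.78×10⁻¹⁴ W
In dBm: 10 log₁₀(3.78×10⁻¹⁴ / 10⁻³) = −104.2 dBm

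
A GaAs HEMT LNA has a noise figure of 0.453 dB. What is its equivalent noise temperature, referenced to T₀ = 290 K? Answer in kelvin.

F = 10^(0.453/10) = 1.10994
T_e = (F − 1)·T₀ = (1.10994 − 1) × 290 = 31.9 K

31.9 K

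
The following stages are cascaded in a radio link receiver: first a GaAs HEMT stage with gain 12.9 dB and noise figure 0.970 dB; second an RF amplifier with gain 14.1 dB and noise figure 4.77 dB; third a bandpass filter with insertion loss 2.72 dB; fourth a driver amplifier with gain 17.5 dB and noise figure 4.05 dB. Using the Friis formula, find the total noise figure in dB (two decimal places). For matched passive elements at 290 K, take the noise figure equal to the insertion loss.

Convert to linear (a loss of L dB is a gain of −L dB): F_i = 10^(NF_i/10), G_i = 10^(G_i,dB/10)
  Stage 1: F_1 = 10^(0.970/10) = 1.250, G_1 = 10^(12.9/10) = 19.50
  Stage 2: F_2 = 10^(4.77/10) = 2.999, G_2 = 10^(14.1/10) = 25.70
  Stage 3: F_3 = 10^(2.72/10) = 1.871, G_3 = 10^(−2.72/10) = 0.5346
  Stage 4: F_4 = 10^(4.05/10) = 2.541, G_4 = 10^(17.5/10) = 56.23
Friis cascade:
  F = 1.250 + (2.999 − 1)/19.50 + (1.871 − 1)/501.2 + (2.541 − 1)/267.9 = 1.360
NF = 10 log₁₀(1.360) = 1.34 dB

1.34 dB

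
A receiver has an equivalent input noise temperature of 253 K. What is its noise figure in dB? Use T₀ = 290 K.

F = 1 + T_e/T₀ = 1 + 253/290 = 1.87241
NF = 10 log₁₀(1.87241) = 2.72 dB

2.72 dB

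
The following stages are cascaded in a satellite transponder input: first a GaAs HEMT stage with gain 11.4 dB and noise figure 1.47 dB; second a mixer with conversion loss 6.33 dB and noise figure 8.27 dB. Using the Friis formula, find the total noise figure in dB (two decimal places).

Convert to linear (a loss of L dB is a gain of −L dB): F_i = 10^(NF_i/10), G_i = 10^(G_i,dB/10)
  Stage 1: F_1 = 10^(1.47/10) = 1.403, G_1 = 10^(11.4/10) = 13.80
  Stage 2: F_2 = 10^(8.27/10) = 6.714, G_2 = 10^(−6.33/10) = 0.2328
Friis cascade:
  F = 1.403 + (6.714 − 1)/13.80 = 1.817
NF = 10 log₁₀(1.817) = 2.59 dB

2.59 dB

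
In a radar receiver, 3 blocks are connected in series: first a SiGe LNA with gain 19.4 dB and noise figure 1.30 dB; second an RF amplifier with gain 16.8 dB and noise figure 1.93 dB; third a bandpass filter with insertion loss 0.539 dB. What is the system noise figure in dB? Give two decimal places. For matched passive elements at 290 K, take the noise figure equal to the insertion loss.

Convert to linear (a loss of L dB is a gain of −L dB): F_i = 10^(NF_i/10), G_i = 10^(G_i,dB/10)
  Stage 1: F_1 = 10^(1.30/10) = 1.349, G_1 = 10^(19.4/10) = 87.10
  Stage 2: F_2 = 10^(1.93/10) = 1.560, G_2 = 10^(16.8/10) = 47.86
  Stage 3: F_3 = 10^(0.539/10) = 1.132, G_3 = 10^(−0.539/10) = 0.8833
Friis cascade:
  F = 1.349 + (1.560 − 1)/87.10 + (1.132 − 1)/4169 = 1.355
NF = 10 log₁₀(1.355) = 1.32 dB

1.32 dB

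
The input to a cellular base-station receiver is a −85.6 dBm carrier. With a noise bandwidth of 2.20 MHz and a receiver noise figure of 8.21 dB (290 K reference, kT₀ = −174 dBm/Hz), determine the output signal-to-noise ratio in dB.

Noise floor: N = −174 + 10 log₁₀(B) + NF
10 log₁₀(2.20×10⁶) = 63.42 dB
N = −174 + 63.42 + 8.21 = −102.37 dBm
SNR = P_sig − N = −85.6 − (−102.37) = 16.77 dB → 16.8 dB

16.8 dB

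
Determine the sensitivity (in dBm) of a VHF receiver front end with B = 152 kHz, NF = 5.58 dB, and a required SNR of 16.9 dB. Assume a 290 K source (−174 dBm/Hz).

Sensitivity = −174 + 10 log₁₀(B) + NF + SNR_min
= −174 + 51.82 + 5.58 + 16.9
= −99.70 dBm → −99.7 dBm

−99.7 dBm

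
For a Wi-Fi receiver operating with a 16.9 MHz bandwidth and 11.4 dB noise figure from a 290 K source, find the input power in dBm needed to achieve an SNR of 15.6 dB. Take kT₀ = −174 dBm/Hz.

−74.7 dBm

Sensitivity = −174 + 10 log₁₀(B) + NF + SNR_min
= −174 + 72.28 + 11.4 + 15.6
= −74.72 dBm → −74.7 dBm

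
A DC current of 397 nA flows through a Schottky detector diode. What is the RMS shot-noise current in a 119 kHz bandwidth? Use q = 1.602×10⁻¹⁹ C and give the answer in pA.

I_n = √(2qI·B)
2qI·B = 2 × 1.602×10⁻¹⁹ × 3.97×10⁻⁷ × 1.19×10⁵ = 1.51×10⁻²⁰ A²
I_n = √(1.51×10⁻²⁰) = 1.23×10⁻¹⁰ A = 123 pA

123 pA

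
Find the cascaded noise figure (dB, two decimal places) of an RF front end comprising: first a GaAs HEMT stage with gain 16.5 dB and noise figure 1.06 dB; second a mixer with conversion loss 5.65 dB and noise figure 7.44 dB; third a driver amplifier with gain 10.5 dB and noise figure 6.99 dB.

Convert to linear (a loss of L dB is a gain of −L dB): F_i = 10^(NF_i/10), G_i = 10^(G_i,dB/10)
  Stage 1: F_1 = 10^(1.06/10) = 1.276, G_1 = 10^(16.5/10) = 44.67
  Stage 2: F_2 = 10^(7.44/10) = 5.546, G_2 = 10^(−5.65/10) = 0.2723
  Stage 3: F_3 = 10^(6.99/10) = 5.000, G_3 = 10^(10.5/10) = 11.22
Friis cascade:
  F = 1.276 + (5.546 − 1)/44.67 + (5.000 − 1)/12.16 = 1.707
NF = 10 log₁₀(1.707) = 2.32 dB

2.32 dB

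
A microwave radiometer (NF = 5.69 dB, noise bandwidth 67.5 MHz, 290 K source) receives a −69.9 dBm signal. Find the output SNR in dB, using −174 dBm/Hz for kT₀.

20.1 dB

Noise floor: N = −174 + 10 log₁₀(B) + NF
10 log₁₀(6.75×10⁷) = 78.29 dB
N = −174 + 78.29 + 5.69 = −90.02 dBm
SNR = P_sig − N = −69.9 − (−90.02) = 20.12 dB → 20.1 dB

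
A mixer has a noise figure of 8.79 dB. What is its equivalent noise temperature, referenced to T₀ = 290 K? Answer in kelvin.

1905 K

F = 10^(8.79/10) = 7.56833
T_e = (F − 1)·T₀ = (7.56833 − 1) × 290 = 1905 K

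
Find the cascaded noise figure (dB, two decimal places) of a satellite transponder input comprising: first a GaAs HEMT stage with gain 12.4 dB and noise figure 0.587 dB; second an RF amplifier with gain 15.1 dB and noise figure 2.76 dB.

0.78 dB

Convert to linear (a loss of L dB is a gain of −L dB): F_i = 10^(NF_i/10), G_i = 10^(G_i,dB/10)
  Stage 1: F_1 = 10^(0.587/10) = 1.145, G_1 = 10^(12.4/10) = 17.38
  Stage 2: F_2 = 10^(2.76/10) = 1.888, G_2 = 10^(15.1/10) = 32.36
Friis cascade:
  F = 1.145 + (1.888 − 1)/17.38 = 1.196
NF = 10 log₁₀(1.196) = 0.78 dB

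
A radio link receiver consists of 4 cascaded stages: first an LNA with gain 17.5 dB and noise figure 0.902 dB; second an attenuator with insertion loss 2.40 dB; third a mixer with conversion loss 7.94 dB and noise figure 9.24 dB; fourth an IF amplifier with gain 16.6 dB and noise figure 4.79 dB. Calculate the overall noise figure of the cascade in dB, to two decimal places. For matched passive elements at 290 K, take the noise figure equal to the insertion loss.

Convert to linear (a loss of L dB is a gain of −L dB): F_i = 10^(NF_i/10), G_i = 10^(G_i,dB/10)
  Stage 1: F_1 = 10^(0.902/10) = 1.231, G_1 = 10^(17.5/10) = 56.23
  Stage 2: F_2 = 10^(2.40/10) = 1.738, G_2 = 10^(−2.40/10) = 0.5754
  Stage 3: F_3 = 10^(9.24/10) = 8.395, G_3 = 10^(−7.94/10) = 0.1607
  Stage 4: F_4 = 10^(4.79/10) = 3.013, G_4 = 10^(16.6/10) = 45.71
Friis cascade:
  F = 1.231 + (1.738 − 1)/56.23 + (8.395 − 1)/32.36 + (3.013 − 1)/5.200 = 1.860
NF = 10 log₁₀(1.860) = 2.69 dB

2.69 dB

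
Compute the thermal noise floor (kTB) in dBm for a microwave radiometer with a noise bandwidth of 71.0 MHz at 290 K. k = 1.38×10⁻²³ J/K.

P_n = kTB = 1.38×10⁻²³ × 290 × 7.10×10⁷ = 2.84×10⁻¹³ W
In dBm: 10 log₁₀(2.84×10⁻¹³ / 10⁻³) = −95.5 dBm

−95.5 dBm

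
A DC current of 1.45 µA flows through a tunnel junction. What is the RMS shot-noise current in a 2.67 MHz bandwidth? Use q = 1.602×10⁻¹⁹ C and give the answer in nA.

1.11 nA

I_n = √(2qI·B)
2qI·B = 2 × 1.602×10⁻¹⁹ × 1.45×10⁻⁶ × 2.67×10⁶ = 1.24×10⁻¹⁸ A²
I_n = √(1.24×10⁻¹⁸) = 1.11×10⁻⁹ A = 1.11 nA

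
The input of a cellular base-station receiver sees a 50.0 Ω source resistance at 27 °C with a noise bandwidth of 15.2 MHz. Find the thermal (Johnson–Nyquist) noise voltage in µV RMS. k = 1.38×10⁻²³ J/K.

3.55 µV

T = 27 °C + 273.15 = 300.15 K
V_n = √(4kTRB)
4kTRB = 4 × 1.38×10⁻²³ × 300.15 × 5.00×10¹ × 1.52×10⁷ = 1.26×10⁻¹¹ V²
V_n = √(1.26×10⁻¹¹) = 3.55×10⁻⁶ V = 3.55 µV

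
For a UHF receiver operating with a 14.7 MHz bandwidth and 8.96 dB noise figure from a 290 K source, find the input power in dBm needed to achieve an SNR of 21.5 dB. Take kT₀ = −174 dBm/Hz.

Sensitivity = −174 + 10 log₁₀(B) + NF + SNR_min
= −174 + 71.67 + 8.96 + 21.5
= −71.87 dBm → −71.9 dBm

−71.9 dBm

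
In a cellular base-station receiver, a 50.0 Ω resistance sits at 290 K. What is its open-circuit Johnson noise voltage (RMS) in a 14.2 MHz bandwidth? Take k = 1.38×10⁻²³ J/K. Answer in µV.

3.37 µV

V_n = √(4kTRB)
4kTRB = 4 × 1.38×10⁻²³ × 290 × 5.00×10¹ × 1.42×10⁷ = 1.14×10⁻¹¹ V²
V_n = √(1.14×10⁻¹¹) = 3.37×10⁻⁶ V = 3.37 µV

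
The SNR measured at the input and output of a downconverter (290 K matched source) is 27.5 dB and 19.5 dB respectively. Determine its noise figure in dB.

8.0 dB

NF (dB) = SNR_in(dB) − SNR_out(dB) when the source is at T₀
NF = 27.5 − 19.5 = 8.0 dB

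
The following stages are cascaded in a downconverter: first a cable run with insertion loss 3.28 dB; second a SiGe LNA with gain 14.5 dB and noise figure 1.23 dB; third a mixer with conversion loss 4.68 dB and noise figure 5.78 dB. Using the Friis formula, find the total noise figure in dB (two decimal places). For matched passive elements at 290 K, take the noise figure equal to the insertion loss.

4.82 dB

Convert to linear (a loss of L dB is a gain of −L dB): F_i = 10^(NF_i/10), G_i = 10^(G_i,dB/10)
  Stage 1: F_1 = 10^(3.28/10) = 2.128, G_1 = 10^(−3.28/10) = 0.4699
  Stage 2: F_2 = 10^(1.23/10) = 1.327, G_2 = 10^(14.5/10) = 28.18
  Stage 3: F_3 = 10^(5.78/10) = 3.784, G_3 = 10^(−4.68/10) = 0.3404
Friis cascade:
  F = 2.128 + (1.327 − 1)/0.4699 + (3.784 − 1)/13.24 = 3.035
NF = 10 log₁₀(3.035) = 4.82 dB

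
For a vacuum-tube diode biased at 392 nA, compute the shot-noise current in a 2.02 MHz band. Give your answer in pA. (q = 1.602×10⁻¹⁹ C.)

504 pA

I_n = √(2qI·B)
2qI·B = 2 × 1.602×10⁻¹⁹ × 3.92×10⁻⁷ × 2.02×10⁶ = 2.54×10⁻¹⁹ A²
I_n = √(2.54×10⁻¹⁹) = 5.04×10⁻¹⁰ A = 504 pA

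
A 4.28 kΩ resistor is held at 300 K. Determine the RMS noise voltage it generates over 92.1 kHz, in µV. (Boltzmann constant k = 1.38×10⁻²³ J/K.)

2.55 µV

V_n = √(4kTRB)
4kTRB = 4 × 1.38×10⁻²³ × 300 × 4.28×10³ × 9.21×10⁴ = 6.53×10⁻¹² V²
V_n = √(6.53×10⁻¹²) = 2.55×10⁻⁶ V = 2.55 µV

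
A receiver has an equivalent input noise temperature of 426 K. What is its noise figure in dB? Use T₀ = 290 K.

F = 1 + T_e/T₀ = 1 + 426/290 = 2.46897
NF = 10 log₁₀(2.46897) = 3.93 dB

3.93 dB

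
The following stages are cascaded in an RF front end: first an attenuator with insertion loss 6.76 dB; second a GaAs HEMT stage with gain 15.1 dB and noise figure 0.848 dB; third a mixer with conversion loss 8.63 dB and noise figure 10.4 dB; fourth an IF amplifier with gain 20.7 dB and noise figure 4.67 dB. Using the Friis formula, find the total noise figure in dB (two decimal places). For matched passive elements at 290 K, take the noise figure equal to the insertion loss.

Convert to linear (a loss of L dB is a gain of −L dB): F_i = 10^(NF_i/10), G_i = 10^(G_i,dB/10)
  Stage 1: F_1 = 10^(6.76/10) = 4.742, G_1 = 10^(−6.76/10) = 0.2109
  Stage 2: F_2 = 10^(0.848/10) = 1.216, G_2 = 10^(15.1/10) = 32.36
  Stage 3: F_3 = 10^(10.4/10) = 10.96, G_3 = 10^(−8.63/10) = 0.1371
  Stage 4: F_4 = 10^(4.67/10) = 2.931, G_4 = 10^(20.7/10) = 117.5
Friis cascade:
  F = 4.742 + (1.216 − 1)/0.2109 + (10.96 − 1)/6.823 + (2.931 − 1)/0.9354 = 9.290
NF = 10 log₁₀(9.290) = 9.68 dB

9.68 dB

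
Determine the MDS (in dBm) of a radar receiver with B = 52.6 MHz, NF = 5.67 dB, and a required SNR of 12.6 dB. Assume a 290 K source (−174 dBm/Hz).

−78.5 dBm

Sensitivity = −174 + 10 log₁₀(B) + NF + SNR_min
= −174 + 77.21 + 5.67 + 12.6
= −78.52 dBm → −78.5 dBm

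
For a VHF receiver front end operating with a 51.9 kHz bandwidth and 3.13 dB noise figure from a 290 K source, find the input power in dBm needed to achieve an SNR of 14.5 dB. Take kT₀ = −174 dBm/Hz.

−109.2 dBm

Sensitivity = −174 + 10 log₁₀(B) + NF + SNR_min
= −174 + 47.15 + 3.13 + 14.5
= −109.22 dBm → −109.2 dBm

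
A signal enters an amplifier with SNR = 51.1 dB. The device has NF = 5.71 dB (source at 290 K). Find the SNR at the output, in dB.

By definition F = SNR_in/SNR_out, so in dB: SNR_out = SNR_in − NF
SNR_out = 51.1 − 5.71 = 45.39 dB

45.39 dB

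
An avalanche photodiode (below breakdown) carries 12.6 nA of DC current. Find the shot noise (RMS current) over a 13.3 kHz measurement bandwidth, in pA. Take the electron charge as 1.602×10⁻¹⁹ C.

7.33 pA

I_n = √(2qI·B)
2qI·B = 2 × 1.602×10⁻¹⁹ × 1.26×10⁻⁸ × 1.33×10⁴ = 5.37×10⁻²³ A²
I_n = √(5.37×10⁻²³) = 7.33×10⁻¹² A = 7.33 pA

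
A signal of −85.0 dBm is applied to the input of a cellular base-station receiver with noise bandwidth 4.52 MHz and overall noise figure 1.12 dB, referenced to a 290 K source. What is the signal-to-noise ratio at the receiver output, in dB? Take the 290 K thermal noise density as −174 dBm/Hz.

Noise floor: N = −174 + 10 log₁₀(B) + NF
10 log₁₀(4.52×10⁶) = 66.55 dB
N = −174 + 66.55 + 1.12 = −106.33 dBm
SNR = P_sig − N = −85.0 − (−106.33) = 21.33 dB → 21.3 dB

21.3 dB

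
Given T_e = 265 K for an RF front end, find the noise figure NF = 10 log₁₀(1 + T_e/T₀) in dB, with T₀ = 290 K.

F = 1 + T_e/T₀ = 1 + 265/290 = 1.91379
NF = 10 log₁₀(1.91379) = 2.82 dB

2.82 dB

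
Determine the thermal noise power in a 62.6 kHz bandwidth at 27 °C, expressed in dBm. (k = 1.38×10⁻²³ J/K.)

T = 27 °C + 273.15 = 300.15 K
P_n = kTB = 1.38×10⁻²³ × 300.15 × 6.26×10⁴ = 2.59×10⁻¹⁶ W
In dBm: 10 log₁₀(2.59×10⁻¹⁶ / 10⁻³) = −125.9 dBm

−125.9 dBm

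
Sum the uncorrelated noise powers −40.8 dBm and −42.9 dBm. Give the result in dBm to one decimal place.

Convert to linear, add, convert back:
P₁ = 8.32×10⁻⁸ W, P₂ = 5.13×10⁻⁸ W
P_tot = 1.34×10⁻⁷ W → 10 log₁₀(P_tot / 10⁻³) = −38.7 dBm

−38.7 dBm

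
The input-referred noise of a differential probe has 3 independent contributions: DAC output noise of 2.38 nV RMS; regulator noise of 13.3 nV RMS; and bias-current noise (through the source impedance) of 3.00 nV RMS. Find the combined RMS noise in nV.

Uncorrelated sources add in power (mean-square): V_tot = √(ΣV_i²)
V_tot = √[(2.38×10⁻⁹)² + (1.33×10⁻⁸)² + (3.00×10⁻⁹)²] = 1.38×10⁻⁸ V = 13.8 nV

13.8 nV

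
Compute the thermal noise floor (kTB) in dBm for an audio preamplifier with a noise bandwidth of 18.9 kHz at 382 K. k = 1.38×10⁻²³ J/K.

−130.0 dBm

P_n = kTB = 1.38×10⁻²³ × 382 × 1.89×10⁴ = 9.96×10⁻¹⁷ W
In dBm: 10 log₁₀(9.96×10⁻¹⁷ / 10⁻³) = −130.0 dBm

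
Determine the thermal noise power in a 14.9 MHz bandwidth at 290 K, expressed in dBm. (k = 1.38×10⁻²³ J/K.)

−102.2 dBm

P_n = kTB = 1.38×10⁻²³ × 290 × 1.49×10⁷ = 5.96×10⁻¹⁴ W
In dBm: 10 log₁₀(5.96×10⁻¹⁴ / 10⁻³) = −102.2 dBm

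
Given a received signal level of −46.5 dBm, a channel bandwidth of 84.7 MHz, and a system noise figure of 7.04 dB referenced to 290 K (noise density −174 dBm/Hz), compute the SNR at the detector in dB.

41.2 dB

Noise floor: N = −174 + 10 log₁₀(B) + NF
10 log₁₀(8.47×10⁷) = 79.28 dB
N = −174 + 79.28 + 7.04 = −87.68 dBm
SNR = P_sig − N = −46.5 − (−87.68) = 41.18 dB → 41.2 dB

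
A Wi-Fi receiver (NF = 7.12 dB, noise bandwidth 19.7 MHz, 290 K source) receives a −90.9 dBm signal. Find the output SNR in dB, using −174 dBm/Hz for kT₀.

Noise floor: N = −174 + 10 log₁₀(B) + NF
10 log₁₀(1.97×10⁷) = 72.94 dB
N = −174 + 72.94 + 7.12 = −93.94 dBm
SNR = P_sig − N = −90.9 − (−93.94) = 3.04 dB → 3.0 dB

3.0 dB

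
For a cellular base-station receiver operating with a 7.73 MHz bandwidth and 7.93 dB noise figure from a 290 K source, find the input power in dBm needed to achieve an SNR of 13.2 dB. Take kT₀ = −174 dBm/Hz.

Sensitivity = −174 + 10 log₁₀(B) + NF + SNR_min
= −174 + 68.88 + 7.93 + 13.2
= −83.99 dBm → −84.0 dBm

−84.0 dBm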